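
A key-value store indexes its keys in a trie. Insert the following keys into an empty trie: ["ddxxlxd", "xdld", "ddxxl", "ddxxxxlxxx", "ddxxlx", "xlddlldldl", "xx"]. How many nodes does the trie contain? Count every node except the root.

Trie structure (* marks end of a word):
(root)
├─ d
│  └─ d
│     └─ x
│        └─ x
│           ├─ l *
│           │  └─ x *
│           │     └─ d *
│           └─ x
│              └─ x
│                 └─ l
│                    └─ x
│                       └─ x
│                          └─ x *
└─ x
   ├─ d
   │  └─ l
   │     └─ d *
   ├─ l
   │  └─ d
   │     └─ d
   │        └─ l
   │           └─ l
   │              └─ d
   │                 └─ l
   │                    └─ d
   │                       └─ l *
   └─ x *
Counting every labelled node above: 27.

27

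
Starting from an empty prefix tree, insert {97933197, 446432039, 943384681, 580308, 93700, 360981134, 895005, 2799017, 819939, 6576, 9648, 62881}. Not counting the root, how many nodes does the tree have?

Trace insertions, counting only characters that open a new branch:
  "97933197" → 8 new (9, 7, 9, 3, 3, 1, 9, 7)
  "446432039" → 9 new (4, 4, 6, 4, 3, 2, 0, 3, 9)
  "943384681" → prefix "9" already present; 8 new (4, 3, 3, 8, 4, 6, 8, 1)
  "580308" → 6 new (5, 8, 0, 3, 0, 8)
  "93700" → prefix "9" already present; 4 new (3, 7, 0, 0)
  "360981134" → 9 new (3, 6, 0, 9, 8, 1, 1, 3, 4)
  "895005" → 6 new (8, 9, 5, 0, 0, 5)
  "2799017" → 7 new (2, 7, 9, 9, 0, 1, 7)
  "819939" → prefix "8" already present; 5 new (1, 9, 9, 3, 9)
  "6576" → 4 new (6, 5, 7, 6)
  "9648" → prefix "9" already present; 3 new (6, 4, 8)
  "62881" → prefix "6" already present; 4 new (2, 8, 8, 1)
Total nodes = 8 + 9 + 8 + 6 + 4 + 9 + 6 + 7 + 5 + 4 + 3 + 4 = 73

73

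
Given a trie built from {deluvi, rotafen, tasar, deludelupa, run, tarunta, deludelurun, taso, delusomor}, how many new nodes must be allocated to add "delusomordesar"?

The longest prefix of "delusomordesar" already in the trie is "delusomor" (length 9).
New nodes needed: |"delusomordesar"| − 9 = 14 − 9 = 5.

5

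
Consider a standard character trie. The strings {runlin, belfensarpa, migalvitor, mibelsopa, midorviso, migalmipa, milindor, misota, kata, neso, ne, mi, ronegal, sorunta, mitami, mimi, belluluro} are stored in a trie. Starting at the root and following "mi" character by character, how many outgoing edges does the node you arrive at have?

Walk "mi" from the root, arriving at one node.
Characters that immediately follow "mi" among the stored strings: {b, d, g, l, m, s, t}.
That node has 7 child edges.

7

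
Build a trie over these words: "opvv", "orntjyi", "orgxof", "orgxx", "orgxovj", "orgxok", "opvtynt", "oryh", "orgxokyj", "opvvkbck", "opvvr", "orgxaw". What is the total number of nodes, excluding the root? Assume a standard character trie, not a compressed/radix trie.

Insert word by word; a character creates a node only if that edge doesn't already exist:
  "opvv" → 4 new (o, p, v, v)
  "orntjyi" → prefix "o" already present; 6 new (r, n, t, j, y, i)
  "orgxof" → prefix "or" already present; 4 new (g, x, o, f)
  "orgxx" → prefix "orgx" already present; 1 new (x)
  "orgxovj" → prefix "orgxo" already present; 2 new (v, j)
  "orgxok" → prefix "orgxo" already present; 1 new (k)
  "opvtynt" → prefix "opv" already present; 4 new (t, y, n, t)
  "oryh" → prefix "or" already present; 2 new (y, h)
  "orgxokyj" → prefix "orgxok" already present; 2 new (y, j)
  "opvvkbck" → prefix "opvv" already present; 4 new (k, b, c, k)
  "opvvr" → prefix "opvv" already present; 1 new (r)
  "orgxaw" → prefix "orgx" already present; 2 new (a, w)
Total nodes = 4 + 6 + 4 + 1 + 2 + 1 + 4 + 2 + 2 + 4 + 1 + 2 = 33

33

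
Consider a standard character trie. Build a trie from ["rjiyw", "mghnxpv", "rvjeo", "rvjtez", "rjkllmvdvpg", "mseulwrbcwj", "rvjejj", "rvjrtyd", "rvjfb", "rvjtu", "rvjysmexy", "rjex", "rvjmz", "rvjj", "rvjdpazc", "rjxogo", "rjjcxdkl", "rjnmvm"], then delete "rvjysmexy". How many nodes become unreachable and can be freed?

After clearing the end-marker at "rvjysmexy", prune upward until reaching a node still needed by another word.
The suffix "ysmexy" (6 nodes) is used only by "rvjysmexy"; the node for "rvj" still has the child "e", so pruning stops there.
Nodes removed: 6

6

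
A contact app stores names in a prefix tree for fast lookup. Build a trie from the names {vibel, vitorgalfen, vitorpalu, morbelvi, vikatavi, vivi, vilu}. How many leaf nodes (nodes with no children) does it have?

7

A leaf is a node with no children — equivalently, the end of a word that is not a proper prefix of any other stored word.
Those words: "morbelvi", "vibel", "vikatavi", "vilu", "vitorgalfen", "vitorpalu", "vivi"
Leaf count: 7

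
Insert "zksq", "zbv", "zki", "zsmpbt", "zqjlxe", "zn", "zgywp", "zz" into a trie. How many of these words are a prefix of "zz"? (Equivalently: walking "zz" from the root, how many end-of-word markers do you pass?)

1

Check each prefix of "zz" against the stored set — each match is an end-marker on the path.
Prefixes of the query that are stored words: "zz"
Count: 1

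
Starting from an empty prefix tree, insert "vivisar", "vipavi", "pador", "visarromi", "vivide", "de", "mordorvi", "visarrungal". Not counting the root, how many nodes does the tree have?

Trie structure (* marks end of a word):
(root)
├─ d
│  └─ e *
├─ m
│  └─ o
│     └─ r
│        └─ d
│           └─ o
│              └─ r
│                 └─ v
│                    └─ i *
├─ p
│  └─ a
│     └─ d
│        └─ o
│           └─ r *
└─ v
   └─ i
      ├─ p
      │  └─ a
      │     └─ v
      │        └─ i *
      ├─ s
      │  └─ a
      │     └─ r
      │        └─ r
      │           ├─ o
      │           │  └─ m
      │           │     └─ i *
      │           └─ u
      │              └─ n
      │                 └─ g
      │                    └─ a
      │                       └─ l *
      └─ v
         └─ i
            ├─ d
            │  └─ e *
            └─ s
               └─ a
                  └─ r *
Counting every labelled node above: 40.

40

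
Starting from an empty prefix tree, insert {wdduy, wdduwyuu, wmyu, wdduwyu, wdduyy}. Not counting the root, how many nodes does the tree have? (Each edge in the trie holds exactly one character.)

13

Trie structure (* marks end of a word):
(root)
└─ w
   ├─ d
   │  └─ d
   │     └─ u
   │        ├─ w
   │        │  └─ y
   │        │     └─ u *
   │        │        └─ u *
   │        └─ y *
   │           └─ y *
   └─ m
      └─ y
         └─ u *
Counting every labelled node above: 13.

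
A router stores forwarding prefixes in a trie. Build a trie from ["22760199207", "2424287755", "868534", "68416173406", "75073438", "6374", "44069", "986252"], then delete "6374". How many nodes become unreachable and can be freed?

A node on "6374"'s path can go only if nothing else ends at it or branches off below it.
The suffix "374" (3 nodes) is used only by "6374"; the node for "6" still has the child "8", so pruning stops there.
Nodes removed: 3

3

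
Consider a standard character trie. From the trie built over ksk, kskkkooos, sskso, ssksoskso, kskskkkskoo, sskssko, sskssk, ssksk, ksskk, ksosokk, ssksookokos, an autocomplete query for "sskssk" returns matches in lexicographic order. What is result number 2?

DFS of the "sskssk" subtree visits, in order: "sskssk", "sskssko"
The 2nd is sskssko.

sskssko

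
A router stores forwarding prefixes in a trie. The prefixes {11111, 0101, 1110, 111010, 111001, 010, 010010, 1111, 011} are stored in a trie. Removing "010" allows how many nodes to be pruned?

After clearing the end-marker at "010", prune upward until reaching a node still needed by another word.
Every node on "010" is still needed (e.g. by "0101"), so nothing is freed.
Nodes removed: 0

0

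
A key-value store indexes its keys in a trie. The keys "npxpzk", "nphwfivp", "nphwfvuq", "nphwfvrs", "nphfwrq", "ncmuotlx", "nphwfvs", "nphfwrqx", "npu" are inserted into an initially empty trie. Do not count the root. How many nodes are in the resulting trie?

31

Insert word by word; a character creates a node only if that edge doesn't already exist:
  "npxpzk" → 6 new (n, p, x, p, z, k)
  "nphwfivp" → prefix "np" already present; 6 new (h, w, f, i, v, p)
  "nphwfvuq" → prefix "nphwf" already present; 3 new (v, u, q)
  "nphwfvrs" → prefix "nphwfv" already present; 2 new (r, s)
  "nphfwrq" → prefix "nph" already present; 4 new (f, w, r, q)
  "ncmuotlx" → prefix "n" already present; 7 new (c, m, u, o, t, l, x)
  "nphwfvs" → prefix "nphwfv" already present; 1 new (s)
  "nphfwrqx" → prefix "nphfwrq" already present; 1 new (x)
  "npu" → prefix "np" already present; 1 new (u)
Total nodes = 6 + 6 + 3 + 2 + 4 + 7 + 1 + 1 + 1 = 31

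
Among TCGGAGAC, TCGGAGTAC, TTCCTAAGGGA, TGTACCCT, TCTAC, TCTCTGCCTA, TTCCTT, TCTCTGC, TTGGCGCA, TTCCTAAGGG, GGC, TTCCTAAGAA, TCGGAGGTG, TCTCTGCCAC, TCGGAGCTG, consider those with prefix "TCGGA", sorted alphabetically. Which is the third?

Filter for "TCGGA…" and sort: "TCGGAGAC", "TCGGAGCTG", "TCGGAGGTG", "TCGGAGTAC"
Position 3: TCGGAGGTG

TCGGAGGTG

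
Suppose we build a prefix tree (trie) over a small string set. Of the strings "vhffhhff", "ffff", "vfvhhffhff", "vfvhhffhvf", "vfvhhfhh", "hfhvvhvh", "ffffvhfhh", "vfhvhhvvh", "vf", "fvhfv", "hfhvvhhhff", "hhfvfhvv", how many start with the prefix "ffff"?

2

Walk to "ffff"; the words in its subtree are exactly those with that prefix.
Words under "ffff": ffff, ffffvhfhh
Count: 2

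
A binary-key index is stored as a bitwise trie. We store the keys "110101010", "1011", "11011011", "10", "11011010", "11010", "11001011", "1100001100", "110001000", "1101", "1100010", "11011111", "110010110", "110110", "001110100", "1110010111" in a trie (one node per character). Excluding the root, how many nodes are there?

53

Count nodes per top-level branch (shared prefixes stored once):
  '0'-branch (001110100): 9 nodes
  '1'-branch (10, 1011, 1100001100, 1100010, 110001000, 11001011, 110010110, 1101, 11010, 110101010, 110110, 11011010, 11011011, 11011111, 1110010111): 44 nodes
Sum: 53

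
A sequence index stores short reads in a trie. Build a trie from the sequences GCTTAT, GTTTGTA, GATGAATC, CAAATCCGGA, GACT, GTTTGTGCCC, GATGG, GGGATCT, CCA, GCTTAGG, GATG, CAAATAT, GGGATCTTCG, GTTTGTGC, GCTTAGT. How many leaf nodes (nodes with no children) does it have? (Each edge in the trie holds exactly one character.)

A leaf is a node with no children — equivalently, the end of a word that is not a proper prefix of any other stored word.
Those words: "CAAATAT", "CAAATCCGGA", "CCA", "GACT", "GATGAATC", "GATGG", "GCTTAGG", "GCTTAGT", "GCTTAT", "GGGATCTTCG", "GTTTGTA", "GTTTGTGCCC"
Leaf count: 12

12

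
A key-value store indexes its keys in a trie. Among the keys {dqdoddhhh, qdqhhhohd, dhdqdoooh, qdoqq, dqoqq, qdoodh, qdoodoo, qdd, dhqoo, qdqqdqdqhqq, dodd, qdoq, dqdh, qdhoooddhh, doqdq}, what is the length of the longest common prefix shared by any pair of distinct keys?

Equivalently: take the maximum, over all pairs, of their longest common prefix length.
"qdoodh" and "qdoodoo" agree on "qdood" (5 characters) before diverging; nothing deeper is shared.
Longest shared-prefix length: 5

5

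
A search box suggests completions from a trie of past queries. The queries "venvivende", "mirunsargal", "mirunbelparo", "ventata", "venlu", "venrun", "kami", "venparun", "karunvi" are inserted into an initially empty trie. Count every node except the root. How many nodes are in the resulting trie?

51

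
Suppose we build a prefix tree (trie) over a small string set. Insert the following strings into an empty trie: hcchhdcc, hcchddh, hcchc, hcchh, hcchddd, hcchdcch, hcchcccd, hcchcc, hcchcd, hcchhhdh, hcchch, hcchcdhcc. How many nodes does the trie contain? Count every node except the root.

Trace insertions, counting only characters that open a new branch:
  "hcchhdcc" → 8 new (h, c, c, h, h, d, c, c)
  "hcchddh" → prefix "hcch" already present; 3 new (d, d, h)
  "hcchc" → prefix "hcch" already present; 1 new (c)
  "hcchh" → prefix "hcchh" already present; 0 new (none)
  "hcchddd" → prefix "hcchdd" already present; 1 new (d)
  "hcchdcch" → prefix "hcchd" already present; 3 new (c, c, h)
  "hcchcccd" → prefix "hcchc" already present; 3 new (c, c, d)
  "hcchcc" → prefix "hcchcc" already present; 0 new (none)
  "hcchcd" → prefix "hcchc" already present; 1 new (d)
  "hcchhhdh" → prefix "hcchh" already present; 3 new (h, d, h)
  "hcchch" → prefix "hcchc" already present; 1 new (h)
  "hcchcdhcc" → prefix "hcchcd" already present; 3 new (h, c, c)
Total nodes = 8 + 3 + 1 + 0 + 1 + 3 + 3 + 0 + 1 + 3 + 1 + 3 = 27

27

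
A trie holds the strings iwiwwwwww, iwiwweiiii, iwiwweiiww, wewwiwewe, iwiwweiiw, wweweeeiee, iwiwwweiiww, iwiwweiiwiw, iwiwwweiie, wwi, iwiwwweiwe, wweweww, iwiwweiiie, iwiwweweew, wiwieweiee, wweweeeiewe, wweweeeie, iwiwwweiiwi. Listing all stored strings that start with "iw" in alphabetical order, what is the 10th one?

iwiwwweiwe

Words with prefix "iw", in lexicographic order: "iwiwweiiie", "iwiwweiiii", "iwiwweiiw", "iwiwweiiwiw", "iwiwweiiww", "iwiwweweew", "iwiwwweiie", "iwiwwweiiwi", "iwiwwweiiww", "iwiwwweiwe", "iwiwwwwww"
Position 10: iwiwwweiwe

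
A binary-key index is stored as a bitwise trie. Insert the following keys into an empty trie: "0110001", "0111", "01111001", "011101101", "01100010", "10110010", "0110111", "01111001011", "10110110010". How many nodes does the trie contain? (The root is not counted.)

38

Count nodes per top-level branch (shared prefixes stored once):
  '0'-branch (0110001, 01100010, 0110111, 0111, 011101101, 01111001, 01111001011): 24 nodes
  '1'-branch (10110010, 10110110010): 14 nodes
Sum: 38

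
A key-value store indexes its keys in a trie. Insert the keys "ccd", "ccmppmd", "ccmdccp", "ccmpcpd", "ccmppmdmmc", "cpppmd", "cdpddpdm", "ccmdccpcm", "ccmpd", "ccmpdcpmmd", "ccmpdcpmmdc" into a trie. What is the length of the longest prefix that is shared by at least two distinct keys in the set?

10

The deepest shared node is where two words last agree before diverging.
"ccmpdcpmmd" and "ccmpdcpmmdc" agree on "ccmpdcpmmd" (10 characters) before diverging; nothing deeper is shared.
Longest shared-prefix length: 10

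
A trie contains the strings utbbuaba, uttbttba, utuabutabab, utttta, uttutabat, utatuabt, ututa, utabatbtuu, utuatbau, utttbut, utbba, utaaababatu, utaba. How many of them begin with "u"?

13

Traverse to the node for "u", then collect every word in that subtree.
Matches: "utaaababatu", "utaba", "utabatbtuu", "utatuabt", "utbba", "utbbuaba", "uttbttba", "utttbut", "utttta", "uttutabat", "utuabutabab", "utuatbau", "ututa"
Count: 13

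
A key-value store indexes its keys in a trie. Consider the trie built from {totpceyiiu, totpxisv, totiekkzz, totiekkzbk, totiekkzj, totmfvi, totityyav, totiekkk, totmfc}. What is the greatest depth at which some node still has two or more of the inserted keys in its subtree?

Equivalently: take the maximum, over all pairs, of their longest common prefix length.
"totiekkzbk" and "totiekkzj" agree on "totiekkz" (8 characters) before diverging; nothing deeper is shared.
Longest shared-prefix length: 8

8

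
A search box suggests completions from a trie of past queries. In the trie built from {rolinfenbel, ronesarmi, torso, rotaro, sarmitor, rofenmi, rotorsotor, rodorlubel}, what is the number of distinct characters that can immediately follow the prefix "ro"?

5

Walk "ro" from the root, arriving at one node.
Characters that immediately follow "ro" among the stored strings: {d, f, l, n, t}.
That node has 5 child edges.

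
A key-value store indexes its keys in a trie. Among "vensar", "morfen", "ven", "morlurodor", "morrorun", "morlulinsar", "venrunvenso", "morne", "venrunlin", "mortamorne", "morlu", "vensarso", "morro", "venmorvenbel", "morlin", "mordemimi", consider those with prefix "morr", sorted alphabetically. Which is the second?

morrorun

Filter for "morr…" and sort: "morro", "morrorun"
Position 2: morrorun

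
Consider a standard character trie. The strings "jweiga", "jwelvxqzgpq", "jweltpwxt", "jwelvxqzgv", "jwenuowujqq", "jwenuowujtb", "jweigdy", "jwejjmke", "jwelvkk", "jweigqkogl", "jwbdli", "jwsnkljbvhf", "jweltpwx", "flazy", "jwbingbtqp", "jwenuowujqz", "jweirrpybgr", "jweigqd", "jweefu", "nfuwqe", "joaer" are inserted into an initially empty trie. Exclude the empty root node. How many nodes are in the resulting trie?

91

For each word, the new-node count is its length minus the longest prefix already in the trie:
  "jweiga" → 6 new (j, w, e, i, g, a)
  "jwelvxqzgpq" → prefix "jwe" already present; 8 new (l, v, x, q, z, g, p, q)
  "jweltpwxt" → prefix "jwel" already present; 5 new (t, p, w, x, t)
  "jwelvxqzgv" → prefix "jwelvxqzg" already present; 1 new (v)
  "jwenuowujqq" → prefix "jwe" already present; 8 new (n, u, o, w, u, j, q, q)
  "jwenuowujtb" → prefix "jwenuowuj" already present; 2 new (t, b)
  "jweigdy" → prefix "jweig" already present; 2 new (d, y)
  "jwejjmke" → prefix "jwe" already present; 5 new (j, j, m, k, e)
  "jwelvkk" → prefix "jwelv" already present; 2 new (k, k)
  "jweigqkogl" → prefix "jweig" already present; 5 new (q, k, o, g, l)
  "jwbdli" → prefix "jw" already present; 4 new (b, d, l, i)
  "jwsnkljbvhf" → prefix "jw" already present; 9 new (s, n, k, l, j, b, v, h, f)
  "jweltpwx" → prefix "jweltpwx" already present; 0 new (none)
  "flazy" → 5 new (f, l, a, z, y)
  "jwbingbtqp" → prefix "jwb" already present; 7 new (i, n, g, b, t, q, p)
  "jwenuowujqz" → prefix "jwenuowujq" already present; 1 new (z)
  "jweirrpybgr" → prefix "jwei" already present; 7 new (r, r, p, y, b, g, r)
  "jweigqd" → prefix "jweigq" already present; 1 new (d)
  "jweefu" → prefix "jwe" already present; 3 new (e, f, u)
  "nfuwqe" → 6 new (n, f, u, w, q, e)
  "joaer" → prefix "j" already present; 4 new (o, a, e, r)
Total nodes = 6 + 8 + 5 + 1 + 8 + 2 + 2 + 5 + 2 + 5 + 4 + 9 + 0 + 5 + 7 + 1 + 7 + 1 + 3 + 6 + 4 = 91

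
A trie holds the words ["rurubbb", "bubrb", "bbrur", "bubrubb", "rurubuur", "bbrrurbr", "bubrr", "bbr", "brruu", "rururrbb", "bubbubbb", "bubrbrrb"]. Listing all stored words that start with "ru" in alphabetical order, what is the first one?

rurubbb

DFS of the "ru" subtree visits, in order: "rurubbb", "rurubuur", "rururrbb"
Position 1: rurubbb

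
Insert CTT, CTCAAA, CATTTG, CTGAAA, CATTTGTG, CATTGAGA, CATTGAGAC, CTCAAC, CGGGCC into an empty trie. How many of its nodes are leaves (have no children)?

7

Leaves are exactly the stored words that no other stored word extends.
Those words: "CATTGAGAC", "CATTTGTG", "CGGGCC", "CTCAAA", "CTCAAC", "CTGAAA", "CTT"
Leaf count: 7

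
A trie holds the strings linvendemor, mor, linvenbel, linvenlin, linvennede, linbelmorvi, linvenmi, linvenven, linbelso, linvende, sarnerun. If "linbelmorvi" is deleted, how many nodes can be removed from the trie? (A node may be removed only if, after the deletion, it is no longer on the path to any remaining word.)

Walk "linbelmorvi" from the leaf back toward the root, removing each node that no remaining word uses.
The suffix "morvi" (5 nodes) is used only by "linbelmorvi"; the node for "linbel" still has the child "s", so pruning stops there.
Nodes removed: 5

5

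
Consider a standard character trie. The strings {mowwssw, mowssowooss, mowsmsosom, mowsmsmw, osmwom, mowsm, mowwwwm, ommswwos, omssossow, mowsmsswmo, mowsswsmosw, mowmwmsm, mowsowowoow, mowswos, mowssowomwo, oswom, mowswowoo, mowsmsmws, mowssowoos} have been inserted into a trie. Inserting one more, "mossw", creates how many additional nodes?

3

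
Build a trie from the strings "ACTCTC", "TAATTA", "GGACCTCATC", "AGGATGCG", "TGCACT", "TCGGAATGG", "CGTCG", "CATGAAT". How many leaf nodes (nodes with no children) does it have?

8

A leaf is a node with no children — equivalently, the end of a word that is not a proper prefix of any other stored word.
Those words: "ACTCTC", "AGGATGCG", "CATGAAT", "CGTCG", "GGACCTCATC", "TAATTA", "TCGGAATGG", "TGCACT"
Leaf count: 8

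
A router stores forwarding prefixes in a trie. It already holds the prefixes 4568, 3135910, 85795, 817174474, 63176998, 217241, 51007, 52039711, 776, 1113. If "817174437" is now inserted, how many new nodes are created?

2

Walking "817174437" from the root, the first 7 characters ("8171744") follow existing edges; "3" is the first miss.
New nodes needed: |"817174437"| − 7 = 9 − 7 = 2.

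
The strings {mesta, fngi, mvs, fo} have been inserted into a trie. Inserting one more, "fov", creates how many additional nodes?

1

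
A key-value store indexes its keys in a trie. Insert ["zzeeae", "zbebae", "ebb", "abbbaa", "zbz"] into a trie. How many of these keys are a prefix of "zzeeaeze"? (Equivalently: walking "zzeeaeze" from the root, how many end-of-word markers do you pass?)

1

Walk "zzeeaeze" from the root; an end-of-word marker is hit whenever a stored word is a prefix of "zzeeaeze".
Prefixes of the query that are stored words: "zzeeae"
Count: 1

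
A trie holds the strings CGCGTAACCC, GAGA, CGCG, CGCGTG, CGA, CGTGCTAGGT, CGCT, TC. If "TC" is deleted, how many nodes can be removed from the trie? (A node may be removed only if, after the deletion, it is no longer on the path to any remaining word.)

2

Walk "TC" from the leaf back toward the root, removing each node that no remaining word uses.
No other word shares any prefix with "TC", so all 2 of its nodes go.
Nodes removed: 2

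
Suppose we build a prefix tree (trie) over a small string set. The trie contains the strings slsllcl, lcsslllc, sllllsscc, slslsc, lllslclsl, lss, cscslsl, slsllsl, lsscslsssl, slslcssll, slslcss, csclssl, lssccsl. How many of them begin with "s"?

6

Walk to "s"; the words in its subtree are exactly those with that prefix.
Matches: "sllllsscc", "slslcss", "slslcssll", "slsllcl", "slsllsl", "slslsc"
Count: 6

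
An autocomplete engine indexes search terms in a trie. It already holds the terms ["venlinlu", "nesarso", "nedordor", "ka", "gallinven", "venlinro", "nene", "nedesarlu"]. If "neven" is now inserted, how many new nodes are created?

3

The longest prefix of "neven" already in the trie is "ne" (length 2).
New nodes needed: |"neven"| − 2 = 5 − 2 = 3.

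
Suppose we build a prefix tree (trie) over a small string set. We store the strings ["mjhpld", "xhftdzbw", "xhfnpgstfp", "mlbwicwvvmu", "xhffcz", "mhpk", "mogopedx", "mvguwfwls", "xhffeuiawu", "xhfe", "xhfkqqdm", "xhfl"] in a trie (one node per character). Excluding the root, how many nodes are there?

Insert word by word; a character creates a node only if that edge doesn't already exist:
  "mjhpld" → 6 new (m, j, h, p, l, d)
  "xhftdzbw" → 8 new (x, h, f, t, d, z, b, w)
  "xhfnpgstfp" → prefix "xhf" already present; 7 new (n, p, g, s, t, f, p)
  "mlbwicwvvmu" → prefix "m" already present; 10 new (l, b, w, i, c, w, v, v, m, u)
  "xhffcz" → prefix "xhf" already present; 3 new (f, c, z)
  "mhpk" → prefix "m" already present; 3 new (h, p, k)
  "mogopedx" → prefix "m" already present; 7 new (o, g, o, p, e, d, x)
  "mvguwfwls" → prefix "m" already present; 8 new (v, g, u, w, f, w, l, s)
  "xhffeuiawu" → prefix "xhff" already present; 6 new (e, u, i, a, w, u)
  "xhfe" → prefix "xhf" already present; 1 new (e)
  "xhfkqqdm" → prefix "xhf" already present; 5 new (k, q, q, d, m)
  "xhfl" → prefix "xhf" already present; 1 new (l)
Total nodes = 6 + 8 + 7 + 10 + 3 + 3 + 7 + 8 + 6 + 1 + 5 + 1 = 65

65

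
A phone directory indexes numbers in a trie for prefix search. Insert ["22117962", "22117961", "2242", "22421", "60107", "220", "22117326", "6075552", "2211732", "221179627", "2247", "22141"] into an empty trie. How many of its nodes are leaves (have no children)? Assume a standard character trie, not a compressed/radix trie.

Leaves are exactly the stored words that no other stored word extends.
Those words: "220", "22117326", "22117961", "221179627", "22141", "22421", "2247", "60107", "6075552"
Leaf count: 9

9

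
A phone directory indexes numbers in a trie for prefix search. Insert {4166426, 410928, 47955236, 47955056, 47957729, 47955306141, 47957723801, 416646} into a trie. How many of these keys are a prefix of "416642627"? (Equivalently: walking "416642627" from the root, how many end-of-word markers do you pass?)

1

Traverse "416642627" character by character; count nodes along the way that are marked as word ends.
Prefixes of the query that are stored words: "4166426"
Count: 1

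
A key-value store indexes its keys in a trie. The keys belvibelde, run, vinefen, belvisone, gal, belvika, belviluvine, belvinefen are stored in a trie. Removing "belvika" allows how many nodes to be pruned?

After clearing the end-marker at "belvika", prune upward until reaching a node still needed by another word.
The suffix "ka" (2 nodes) is used only by "belvika"; the node for "belvi" still has the child "b", so pruning stops there.
Nodes removed: 2

2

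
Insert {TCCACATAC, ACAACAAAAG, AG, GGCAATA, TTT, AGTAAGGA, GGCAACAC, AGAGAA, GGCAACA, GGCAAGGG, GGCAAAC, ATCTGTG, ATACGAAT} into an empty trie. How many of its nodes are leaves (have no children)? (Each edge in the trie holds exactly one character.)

A leaf is a node with no children — equivalently, the end of a word that is not a proper prefix of any other stored word.
Those words: "ACAACAAAAG", "AGAGAA", "AGTAAGGA", "ATACGAAT", "ATCTGTG", "GGCAAAC", "GGCAACAC", "GGCAAGGG", "GGCAATA", "TCCACATAC", "TTT"
Leaf count: 11

11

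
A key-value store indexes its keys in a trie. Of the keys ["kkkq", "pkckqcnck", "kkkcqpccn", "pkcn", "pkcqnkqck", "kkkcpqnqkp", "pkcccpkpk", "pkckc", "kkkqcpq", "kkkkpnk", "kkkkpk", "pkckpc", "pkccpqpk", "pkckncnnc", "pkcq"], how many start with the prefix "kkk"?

Walk to "kkk"; the words in its subtree are exactly those with that prefix.
Matches: "kkkcpqnqkp", "kkkcqpccn", "kkkkpk", "kkkkpnk", "kkkq", "kkkqcpq"
Count: 6

6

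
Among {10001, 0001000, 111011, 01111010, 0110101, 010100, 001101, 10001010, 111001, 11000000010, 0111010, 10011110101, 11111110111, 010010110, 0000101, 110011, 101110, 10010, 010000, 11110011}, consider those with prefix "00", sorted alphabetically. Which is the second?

Words with prefix "00", in lexicographic order: "0000101", "0001000", "001101"
Position 2: 0001000

0001000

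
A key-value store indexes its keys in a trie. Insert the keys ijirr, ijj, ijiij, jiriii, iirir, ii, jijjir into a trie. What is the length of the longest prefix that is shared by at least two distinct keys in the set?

3

Equivalently: take the maximum, over all pairs, of their longest common prefix length.
"ijiij" and "ijirr" agree on "iji" (3 characters) before diverging; nothing deeper is shared.
Longest shared-prefix length: 3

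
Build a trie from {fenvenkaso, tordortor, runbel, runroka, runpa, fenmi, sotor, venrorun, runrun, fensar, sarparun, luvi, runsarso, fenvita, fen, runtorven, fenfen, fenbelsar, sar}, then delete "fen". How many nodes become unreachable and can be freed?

After clearing the end-marker at "fen", prune upward until reaching a node still needed by another word.
Every node on "fen" is still needed (e.g. by "fenvenkaso"), so nothing is freed.
Nodes removed: 0

0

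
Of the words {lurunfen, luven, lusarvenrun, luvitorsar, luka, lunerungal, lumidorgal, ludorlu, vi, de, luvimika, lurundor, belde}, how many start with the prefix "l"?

Walk to "l"; the words in its subtree are exactly those with that prefix.
Words under "l": ludorlu, luka, lumidorgal, lunerungal, lurundor, lurunfen, lusarvenrun, luven, luvimika, luvitorsar
Count: 10

10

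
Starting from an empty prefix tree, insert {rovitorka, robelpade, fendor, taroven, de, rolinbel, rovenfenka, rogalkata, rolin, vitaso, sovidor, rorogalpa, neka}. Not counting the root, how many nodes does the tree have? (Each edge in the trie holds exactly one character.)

75

For each word, the new-node count is its length minus the longest prefix already in the trie:
  "rovitorka" → 9 new (r, o, v, i, t, o, r, k, a)
  "robelpade" → prefix "ro" already present; 7 new (b, e, l, p, a, d, e)
  "fendor" → 6 new (f, e, n, d, o, r)
  "taroven" → 7 new (t, a, r, o, v, e, n)
  "de" → 2 new (d, e)
  "rolinbel" → prefix "ro" already present; 6 new (l, i, n, b, e, l)
  "rovenfenka" → prefix "rov" already present; 7 new (e, n, f, e, n, k, a)
  "rogalkata" → prefix "ro" already present; 7 new (g, a, l, k, a, t, a)
  "rolin" → prefix "rolin" already present; 0 new (none)
  "vitaso" → 6 new (v, i, t, a, s, o)
  "sovidor" → 7 new (s, o, v, i, d, o, r)
  "rorogalpa" → prefix "ro" already present; 7 new (r, o, g, a, l, p, a)
  "neka" → 4 new (n, e, k, a)
Total nodes = 9 + 7 + 6 + 7 + 2 + 6 + 7 + 7 + 0 + 6 + 7 + 7 + 4 = 75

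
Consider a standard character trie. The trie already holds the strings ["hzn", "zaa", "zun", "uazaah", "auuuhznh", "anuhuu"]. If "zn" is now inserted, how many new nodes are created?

"z" is already a path in the trie; the remaining "n" must be added.
Each of the 1 remaining characters creates one node.

1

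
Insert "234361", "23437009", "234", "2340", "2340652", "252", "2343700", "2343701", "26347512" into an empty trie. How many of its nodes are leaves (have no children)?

6

Leaves are exactly the stored words that no other stored word extends.
Those words: "2340652", "234361", "23437009", "2343701", "252", "26347512"
Leaf count: 6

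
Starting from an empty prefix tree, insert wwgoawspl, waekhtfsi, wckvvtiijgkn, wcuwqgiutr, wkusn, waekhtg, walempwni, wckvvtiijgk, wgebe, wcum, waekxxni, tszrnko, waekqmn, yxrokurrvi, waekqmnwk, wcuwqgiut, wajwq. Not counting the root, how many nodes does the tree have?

82

Count nodes per top-level branch (shared prefixes stored once):
  't'-branch (tszrnko): 7 nodes
  'w'-branch (waekhtfsi, waekhtg, waekqmn, waekqmnwk, waekxxni, wajwq, walempwni, wckvvtiijgk, wckvvtiijgkn, wcum, wcuwqgiut, wcuwqgiutr, wgebe, wkusn, wwgoawspl): 65 nodes
  'y'-branch (yxrokurrvi): 10 nodes
Sum: 82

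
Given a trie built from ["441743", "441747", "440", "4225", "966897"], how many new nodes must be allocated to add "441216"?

3

"441" is already a path in the trie; the remaining "216" must be added.
Each of the 3 remaining characters creates one node.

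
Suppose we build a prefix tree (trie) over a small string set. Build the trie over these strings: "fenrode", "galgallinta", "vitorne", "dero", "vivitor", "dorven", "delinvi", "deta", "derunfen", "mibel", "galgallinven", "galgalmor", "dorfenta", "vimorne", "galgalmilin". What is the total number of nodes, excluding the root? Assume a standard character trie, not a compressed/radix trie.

76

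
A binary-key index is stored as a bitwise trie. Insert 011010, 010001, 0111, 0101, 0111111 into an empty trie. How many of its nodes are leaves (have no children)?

4

A leaf is a node with no children — equivalently, the end of a word that is not a proper prefix of any other stored word.
Those words: "010001", "0101", "011010", "0111111"
Leaf count: 4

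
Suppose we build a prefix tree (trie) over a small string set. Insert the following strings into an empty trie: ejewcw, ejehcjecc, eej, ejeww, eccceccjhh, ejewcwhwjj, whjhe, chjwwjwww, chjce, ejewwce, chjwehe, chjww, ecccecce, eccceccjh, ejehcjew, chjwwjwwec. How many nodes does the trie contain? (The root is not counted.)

53

For each word, the new-node count is its length minus the longest prefix already in the trie:
  "ejewcw" → 6 new (e, j, e, w, c, w)
  "ejehcjecc" → prefix "eje" already present; 6 new (h, c, j, e, c, c)
  "eej" → prefix "e" already present; 2 new (e, j)
  "ejeww" → prefix "ejew" already present; 1 new (w)
  "eccceccjhh" → prefix "e" already present; 9 new (c, c, c, e, c, c, j, h, h)
  "ejewcwhwjj" → prefix "ejewcw" already present; 4 new (h, w, j, j)
  "whjhe" → 5 new (w, h, j, h, e)
  "chjwwjwww" → 9 new (c, h, j, w, w, j, w, w, w)
  "chjce" → prefix "chj" already present; 2 new (c, e)
  "ejewwce" → prefix "ejeww" already present; 2 new (c, e)
  "chjwehe" → prefix "chjw" already present; 3 new (e, h, e)
  "chjww" → prefix "chjww" already present; 0 new (none)
  "ecccecce" → prefix "ecccecc" already present; 1 new (e)
  "eccceccjh" → prefix "eccceccjh" already present; 0 new (none)
  "ejehcjew" → prefix "ejehcje" already present; 1 new (w)
  "chjwwjwwec" → prefix "chjwwjww" already present; 2 new (e, c)
Total nodes = 6 + 6 + 2 + 1 + 9 + 4 + 5 + 9 + 2 + 2 + 3 + 0 + 1 + 0 + 1 + 2 = 53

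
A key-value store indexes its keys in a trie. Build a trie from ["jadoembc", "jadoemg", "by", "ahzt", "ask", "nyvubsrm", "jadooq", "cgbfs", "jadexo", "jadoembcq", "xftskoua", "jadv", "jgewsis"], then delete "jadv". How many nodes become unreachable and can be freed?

1

After clearing the end-marker at "jadv", prune upward until reaching a node still needed by another word.
The suffix "v" (1 node) is used only by "jadv"; the node for "jad" still has the child "o", so pruning stops there.
Nodes removed: 1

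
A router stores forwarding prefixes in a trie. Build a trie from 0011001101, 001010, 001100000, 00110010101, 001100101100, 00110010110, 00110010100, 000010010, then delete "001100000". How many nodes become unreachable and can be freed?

3

Walk "001100000" from the leaf back toward the root, removing each node that no remaining word uses.
The suffix "000" (3 nodes) is used only by "001100000"; the node for "001100" still has the child "1", so pruning stops there.
Nodes removed: 3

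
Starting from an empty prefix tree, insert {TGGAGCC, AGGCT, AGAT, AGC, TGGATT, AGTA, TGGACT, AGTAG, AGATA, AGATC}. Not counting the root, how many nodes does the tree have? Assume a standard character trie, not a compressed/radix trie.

24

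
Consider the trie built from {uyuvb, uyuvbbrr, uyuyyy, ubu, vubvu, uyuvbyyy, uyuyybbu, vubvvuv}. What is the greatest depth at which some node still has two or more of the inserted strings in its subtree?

Look for the deepest trie node that still has at least two words in its subtree.
e.g. "uyuvb" and "uyuvbbrr" share the prefix "uyuvb" of length 5; no pair shares a longer one.
Longest shared-prefix length: 5

5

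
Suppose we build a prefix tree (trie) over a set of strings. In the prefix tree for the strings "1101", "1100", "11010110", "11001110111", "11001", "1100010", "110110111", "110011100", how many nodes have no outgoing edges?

5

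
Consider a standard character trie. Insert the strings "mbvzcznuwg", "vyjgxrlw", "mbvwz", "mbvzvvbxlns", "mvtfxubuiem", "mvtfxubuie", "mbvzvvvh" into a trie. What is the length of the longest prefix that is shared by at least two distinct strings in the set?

10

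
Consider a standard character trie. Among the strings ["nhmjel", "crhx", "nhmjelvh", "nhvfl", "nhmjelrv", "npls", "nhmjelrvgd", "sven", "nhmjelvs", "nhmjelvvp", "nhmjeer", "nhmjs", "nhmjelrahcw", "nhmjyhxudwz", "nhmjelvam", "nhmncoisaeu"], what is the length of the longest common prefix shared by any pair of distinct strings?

8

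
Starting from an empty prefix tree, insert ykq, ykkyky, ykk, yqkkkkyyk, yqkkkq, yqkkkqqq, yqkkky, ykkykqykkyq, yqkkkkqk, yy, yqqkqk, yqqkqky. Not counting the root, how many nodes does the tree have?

Count nodes per top-level branch (shared prefixes stored once):
  'y'-branch (ykk, ykkykqykkyq, ykkyky, ykq, yqkkkkqk, yqkkkkyyk, yqkkkq, yqkkkqqq, yqkkky, yqqkqk, yqqkqky, yy): 33 nodes
Sum: 33

33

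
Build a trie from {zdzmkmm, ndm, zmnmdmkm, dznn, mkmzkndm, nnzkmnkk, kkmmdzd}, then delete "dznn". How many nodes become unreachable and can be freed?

A node on "dznn"'s path can go only if nothing else ends at it or branches off below it.
No other word shares any prefix with "dznn", so all 4 of its nodes go.
Nodes removed: 4

4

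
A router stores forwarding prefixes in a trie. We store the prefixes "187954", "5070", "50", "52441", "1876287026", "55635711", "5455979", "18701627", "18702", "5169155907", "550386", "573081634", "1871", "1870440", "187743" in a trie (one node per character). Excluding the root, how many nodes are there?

68

Count nodes per top-level branch (shared prefixes stored once):
  '1'-branch (18701627, 18702, 1870440, 1871, 1876287026, 187743, 187954): 26 nodes
  '5'-branch (50, 5070, 5169155907, 52441, 5455979, 550386, 55635711, 573081634): 42 nodes
Sum: 68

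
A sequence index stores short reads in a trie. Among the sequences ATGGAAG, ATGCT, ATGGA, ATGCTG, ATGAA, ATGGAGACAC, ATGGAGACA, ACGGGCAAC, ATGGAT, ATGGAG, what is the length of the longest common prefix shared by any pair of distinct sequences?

9

Equivalently: take the maximum, over all pairs, of their longest common prefix length.
e.g. "ATGGAGACA" and "ATGGAGACAC" share the prefix "ATGGAGACA" of length 9; no pair shares a longer one.
Longest shared-prefix length: 9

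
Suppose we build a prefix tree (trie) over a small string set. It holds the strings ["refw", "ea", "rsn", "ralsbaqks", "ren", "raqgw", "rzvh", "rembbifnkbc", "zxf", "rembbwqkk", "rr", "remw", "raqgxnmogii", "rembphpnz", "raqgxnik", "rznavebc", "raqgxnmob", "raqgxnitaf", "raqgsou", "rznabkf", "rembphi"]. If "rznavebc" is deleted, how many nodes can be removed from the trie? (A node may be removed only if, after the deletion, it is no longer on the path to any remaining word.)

A node on "rznavebc"'s path can go only if nothing else ends at it or branches off below it.
The suffix "vebc" (4 nodes) is used only by "rznavebc"; the node for "rzna" still has the child "b", so pruning stops there.
Nodes removed: 4

4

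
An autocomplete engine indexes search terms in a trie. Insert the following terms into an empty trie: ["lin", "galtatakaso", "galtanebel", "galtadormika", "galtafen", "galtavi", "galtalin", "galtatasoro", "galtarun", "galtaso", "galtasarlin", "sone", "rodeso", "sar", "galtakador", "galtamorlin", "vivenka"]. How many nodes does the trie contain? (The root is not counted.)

Insert word by word; a character creates a node only if that edge doesn't already exist:
  "lin" → 3 new (l, i, n)
  "galtatakaso" → 11 new (g, a, l, t, a, t, a, k, a, s, o)
  "galtanebel" → prefix "galta" already present; 5 new (n, e, b, e, l)
  "galtadormika" → prefix "galta" already present; 7 new (d, o, r, m, i, k, a)
  "galtafen" → prefix "galta" already present; 3 new (f, e, n)
  "galtavi" → prefix "galta" already present; 2 new (v, i)
  "galtalin" → prefix "galta" already present; 3 new (l, i, n)
  "galtatasoro" → prefix "galtata" already present; 4 new (s, o, r, o)
  "galtarun" → prefix "galta" already present; 3 new (r, u, n)
  "galtaso" → prefix "galta" already present; 2 new (s, o)
  "galtasarlin" → prefix "galtas" already present; 5 new (a, r, l, i, n)
  "sone" → 4 new (s, o, n, e)
  "rodeso" → 6 new (r, o, d, e, s, o)
  "sar" → prefix "s" already present; 2 new (a, r)
  "galtakador" → prefix "galta" already present; 5 new (k, a, d, o, r)
  "galtamorlin" → prefix "galta" already present; 6 new (m, o, r, l, i, n)
  "vivenka" → 7 new (v, i, v, e, n, k, a)
Total nodes = 3 + 11 + 5 + 7 + 3 + 2 + 3 + 4 + 3 + 2 + 5 + 4 + 6 + 2 + 5 + 6 + 7 = 78

78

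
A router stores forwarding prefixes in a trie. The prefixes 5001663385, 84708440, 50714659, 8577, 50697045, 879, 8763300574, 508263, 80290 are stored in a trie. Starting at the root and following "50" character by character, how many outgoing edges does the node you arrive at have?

Follow the path "50" to its node, then look at its outgoing edges.
Distinct next characters after "50": 0, 6, 7, 8.
That node has 4 child edges.

4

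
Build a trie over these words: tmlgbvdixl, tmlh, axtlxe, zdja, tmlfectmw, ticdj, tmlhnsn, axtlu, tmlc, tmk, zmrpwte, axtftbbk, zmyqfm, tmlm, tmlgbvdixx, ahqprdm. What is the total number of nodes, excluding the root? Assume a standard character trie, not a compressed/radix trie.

60

Trace insertions, counting only characters that open a new branch:
  "tmlgbvdixl" → 10 new (t, m, l, g, b, v, d, i, x, l)
  "tmlh" → prefix "tml" already present; 1 new (h)
  "axtlxe" → 6 new (a, x, t, l, x, e)
  "zdja" → 4 new (z, d, j, a)
  "tmlfectmw" → prefix "tml" already present; 6 new (f, e, c, t, m, w)
  "ticdj" → prefix "t" already present; 4 new (i, c, d, j)
  "tmlhnsn" → prefix "tmlh" already present; 3 new (n, s, n)
  "axtlu" → prefix "axtl" already present; 1 new (u)
  "tmlc" → prefix "tml" already present; 1 new (c)
  "tmk" → prefix "tm" already present; 1 new (k)
  "zmrpwte" → prefix "z" already present; 6 new (m, r, p, w, t, e)
  "axtftbbk" → prefix "axt" already present; 5 new (f, t, b, b, k)
  "zmyqfm" → prefix "zm" already present; 4 new (y, q, f, m)
  "tmlm" → prefix "tml" already present; 1 new (m)
  "tmlgbvdixx" → prefix "tmlgbvdix" already present; 1 new (x)
  "ahqprdm" → prefix "a" already present; 6 new (h, q, p, r, d, m)
Total nodes = 10 + 1 + 6 + 4 + 6 + 4 + 3 + 1 + 1 + 1 + 6 + 5 + 4 + 1 + 1 + 6 = 60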